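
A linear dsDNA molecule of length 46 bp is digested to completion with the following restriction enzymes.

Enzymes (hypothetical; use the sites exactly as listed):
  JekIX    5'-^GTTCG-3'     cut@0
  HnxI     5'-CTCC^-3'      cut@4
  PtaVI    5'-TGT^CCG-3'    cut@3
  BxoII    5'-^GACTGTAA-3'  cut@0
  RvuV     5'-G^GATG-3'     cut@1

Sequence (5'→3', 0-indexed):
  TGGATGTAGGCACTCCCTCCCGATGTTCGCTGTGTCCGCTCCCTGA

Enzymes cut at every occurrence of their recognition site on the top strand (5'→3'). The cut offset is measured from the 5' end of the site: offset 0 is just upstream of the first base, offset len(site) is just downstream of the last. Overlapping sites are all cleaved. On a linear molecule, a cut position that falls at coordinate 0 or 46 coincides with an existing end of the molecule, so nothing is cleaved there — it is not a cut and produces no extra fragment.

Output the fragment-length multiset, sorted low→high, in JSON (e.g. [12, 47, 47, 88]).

Scan for sites:
  JekIX (GTTCG, off=0): starts [24] → cuts [24]
  HnxI (CTCC, off=4): starts [12, 16, 38] → cuts [16, 20, 42]
  PtaVI (TGTCCG, off=3): starts [32] → cuts [35]
  BxoII (GACTGTAA, off=0): no sites
  RvuV (GGATG, off=1): starts [1] → cuts [2]

Pooled cuts: [2, 16, 20, 24, 35, 42]

Fragment lengths:
  [0,2): 2 bp
  [2,16): 14 bp
  [16,20): 4 bp
  [20,24): 4 bp
  [24,35): 11 bp
  [35,42): 7 bp
  [42,46): 4 bp

[2,4,4,4,7,11,14]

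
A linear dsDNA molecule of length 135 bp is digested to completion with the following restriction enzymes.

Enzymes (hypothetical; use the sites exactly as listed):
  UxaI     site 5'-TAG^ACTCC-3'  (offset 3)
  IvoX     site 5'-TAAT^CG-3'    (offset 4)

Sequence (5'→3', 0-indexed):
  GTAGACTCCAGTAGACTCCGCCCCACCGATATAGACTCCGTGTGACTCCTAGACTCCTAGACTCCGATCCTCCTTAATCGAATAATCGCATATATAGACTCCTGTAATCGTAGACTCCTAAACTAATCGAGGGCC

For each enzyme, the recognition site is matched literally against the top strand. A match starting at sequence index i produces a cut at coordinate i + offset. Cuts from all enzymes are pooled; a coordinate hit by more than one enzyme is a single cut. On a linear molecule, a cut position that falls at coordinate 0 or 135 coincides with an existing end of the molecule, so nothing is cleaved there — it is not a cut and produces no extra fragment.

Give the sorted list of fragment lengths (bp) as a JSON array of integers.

Scan for sites:
  UxaI TAGACTCC/3: at [1, 11, 31, 49, 57, 94, 110] ⇒ [4, 14, 34, 52, 60, 97, 113]
  IvoX TAATCG/4: at [74, 82, 104, 123] ⇒ [78, 86, 108, 127]

All cut coordinates (distinct, sorted): [4, 14, 34, 52, 60, 78, 86, 97, 108, 113, 127]

Fragments:
  [0,4): 4 bp
  [4,14): 10 bp
  [14,34): 20 bp
  [34,52): 18 bp
  [52,60): 8 bp
  [60,78): 18 bp
  [78,86): 8 bp
  [86,97): 11 bp
  [97,108): 11 bp
  [108,113): 5 bp
  [113,127): 14 bp
  [127,135): 8 bp

[4,5,8,8,8,10,11,11,14,18,18,20]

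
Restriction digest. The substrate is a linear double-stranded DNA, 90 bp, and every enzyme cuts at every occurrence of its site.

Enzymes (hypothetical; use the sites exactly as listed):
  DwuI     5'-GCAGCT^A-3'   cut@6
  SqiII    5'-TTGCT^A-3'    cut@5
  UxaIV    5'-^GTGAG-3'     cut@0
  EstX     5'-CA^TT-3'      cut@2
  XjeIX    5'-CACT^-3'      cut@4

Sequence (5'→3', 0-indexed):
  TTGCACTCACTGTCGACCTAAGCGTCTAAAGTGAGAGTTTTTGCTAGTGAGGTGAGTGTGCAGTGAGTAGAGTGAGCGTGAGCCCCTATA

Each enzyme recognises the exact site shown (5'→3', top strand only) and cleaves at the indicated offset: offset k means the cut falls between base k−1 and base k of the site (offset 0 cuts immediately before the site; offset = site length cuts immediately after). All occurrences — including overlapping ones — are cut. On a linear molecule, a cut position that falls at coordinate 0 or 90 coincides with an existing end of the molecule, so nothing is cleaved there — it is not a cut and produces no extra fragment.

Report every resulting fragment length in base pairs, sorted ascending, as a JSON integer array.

[1,4,5,6,7,9,11,13,15,19]

Site scan:
  DwuI (GCAGCTA, off=6): no sites
  SqiII (TTGCTA, off=5): starts [40] → cuts [45]
  UxaIV (GTGAG, off=0): starts [30, 46, 51, 62, 71, 77] → cuts [30, 46, 51, 62, 71, 77]
  EstX (CATT, off=2): no sites
  XjeIX (CACT, off=4): starts [3, 7] → cuts [7, 11]

All cut coordinates (distinct, sorted): [7, 11, 30, 45, 46, 51, 62, 71, 77]

Fragments:
  [0,7): 7 bp
  [7,11): 4 bp
  [11,30): 19 bp
  [30,45): 15 bp
  [45,46): 1 bp
  [46,51): 5 bp
  [51,62): 11 bp
  [62,71): 9 bp
  [71,77): 6 bp
  [77,90): 13 bp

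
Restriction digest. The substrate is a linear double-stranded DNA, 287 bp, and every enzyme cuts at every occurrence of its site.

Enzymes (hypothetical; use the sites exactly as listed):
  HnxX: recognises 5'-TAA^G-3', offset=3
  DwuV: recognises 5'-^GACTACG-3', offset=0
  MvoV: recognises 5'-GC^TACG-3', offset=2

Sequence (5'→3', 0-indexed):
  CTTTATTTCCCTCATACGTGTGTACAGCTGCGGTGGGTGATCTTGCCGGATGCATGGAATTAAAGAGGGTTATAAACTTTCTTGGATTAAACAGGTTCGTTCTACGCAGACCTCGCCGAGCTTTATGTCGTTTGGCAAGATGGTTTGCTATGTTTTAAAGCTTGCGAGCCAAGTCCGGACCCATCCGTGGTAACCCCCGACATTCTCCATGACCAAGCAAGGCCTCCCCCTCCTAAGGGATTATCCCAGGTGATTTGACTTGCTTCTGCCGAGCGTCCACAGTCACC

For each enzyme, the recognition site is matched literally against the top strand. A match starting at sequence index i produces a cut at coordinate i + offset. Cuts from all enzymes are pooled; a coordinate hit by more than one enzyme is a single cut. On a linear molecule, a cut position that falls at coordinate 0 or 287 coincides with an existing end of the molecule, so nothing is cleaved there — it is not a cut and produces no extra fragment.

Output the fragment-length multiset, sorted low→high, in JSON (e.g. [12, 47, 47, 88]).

[51,236]

Scan for sites:
  HnxX TAAG/3: at [233] ⇒ [236]
  DwuV (GACTACG, off=0): no sites
  MvoV (GCTACG, off=2): no sites

All cut coordinates (distinct, sorted): [236]

Fragment lengths:
  [0,236): 236 bp
  [236,287): 51 bp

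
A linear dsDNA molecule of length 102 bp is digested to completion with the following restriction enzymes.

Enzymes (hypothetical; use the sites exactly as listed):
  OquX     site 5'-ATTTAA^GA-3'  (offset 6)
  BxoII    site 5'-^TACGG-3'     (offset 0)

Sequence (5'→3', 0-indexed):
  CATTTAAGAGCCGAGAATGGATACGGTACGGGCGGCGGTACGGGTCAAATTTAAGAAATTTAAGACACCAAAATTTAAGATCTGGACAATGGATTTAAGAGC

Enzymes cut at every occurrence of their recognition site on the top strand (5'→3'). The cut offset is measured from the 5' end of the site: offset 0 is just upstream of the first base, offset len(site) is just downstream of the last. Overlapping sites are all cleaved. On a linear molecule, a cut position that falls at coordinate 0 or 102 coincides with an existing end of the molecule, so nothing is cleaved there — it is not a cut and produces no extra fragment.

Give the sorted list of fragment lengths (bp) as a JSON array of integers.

Per-enzyme occurrences:
  OquX (ATTTAAGA, off=6): starts [1, 48, 57, 72, 92] → cuts [7, 54, 63, 78, 98]
  BxoII (TACGG, off=0): starts [21, 26, 38] → cuts [21, 26, 38]

All cut coordinates (distinct, sorted): [7, 21, 26, 38, 54, 63, 78, 98]

Fragments:
  [0,7): 7 bp
  [7,21): 14 bp
  [21,26): 5 bp
  [26,38): 12 bp
  [38,54): 16 bp
  [54,63): 9 bp
  [63,78): 15 bp
  [78,98): 20 bp
  [98,102): 4 bp

[4,5,7,9,12,14,15,16,20]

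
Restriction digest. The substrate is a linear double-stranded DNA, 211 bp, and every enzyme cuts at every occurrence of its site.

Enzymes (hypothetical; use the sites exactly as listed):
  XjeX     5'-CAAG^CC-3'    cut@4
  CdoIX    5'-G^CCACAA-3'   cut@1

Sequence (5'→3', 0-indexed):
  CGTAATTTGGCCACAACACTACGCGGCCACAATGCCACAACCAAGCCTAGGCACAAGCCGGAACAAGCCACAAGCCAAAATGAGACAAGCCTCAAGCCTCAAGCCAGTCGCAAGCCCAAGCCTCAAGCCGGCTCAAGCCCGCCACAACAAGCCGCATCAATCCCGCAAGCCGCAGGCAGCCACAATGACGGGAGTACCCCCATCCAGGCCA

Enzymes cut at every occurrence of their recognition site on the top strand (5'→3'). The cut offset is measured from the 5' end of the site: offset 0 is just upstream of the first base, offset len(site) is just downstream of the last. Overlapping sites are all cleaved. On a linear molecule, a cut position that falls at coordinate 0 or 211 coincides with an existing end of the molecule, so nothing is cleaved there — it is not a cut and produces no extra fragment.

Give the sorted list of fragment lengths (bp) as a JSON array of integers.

Per-enzyme occurrences:
  XjeX (CAAGCC, off=4): starts [41, 53, 63, 70, 85, 92, 99, 110, 116, 123, 133, 147, 165] → cuts [45, 57, 67, 74, 89, 96, 103, 114, 120, 127, 137, 151, 169]
  CdoIX (GCCACAA, off=1): starts [9, 25, 33, 66, 140, 178] → cuts [10, 26, 34, 67, 141, 179]

All cut coordinates (distinct, sorted): [10, 26, 34, 45, 57, 67, 74, 89, 96, 103, 114, 120, 127, 137, 141, 151, 169, 179]

Fragment lengths:
  [0,10): 10 bp
  [10,26): 16 bp
  [26,34): 8 bp
  [34,45): 11 bp
  [45,57): 12 bp
  [57,67): 10 bp
  [67,74): 7 bp
  [74,89): 15 bp
  [89,96): 7 bp
  [96,103): 7 bp
  [103,114): 11 bp
  [114,120): 6 bp
  [120,127): 7 bp
  [127,137): 10 bp
  [137,141): 4 bp
  [141,151): 10 bp
  [151,169): 18 bp
  [169,179): 10 bp
  [179,211): 32 bp

[4,6,7,7,7,7,8,10,10,10,10,10,11,11,12,15,16,18,32]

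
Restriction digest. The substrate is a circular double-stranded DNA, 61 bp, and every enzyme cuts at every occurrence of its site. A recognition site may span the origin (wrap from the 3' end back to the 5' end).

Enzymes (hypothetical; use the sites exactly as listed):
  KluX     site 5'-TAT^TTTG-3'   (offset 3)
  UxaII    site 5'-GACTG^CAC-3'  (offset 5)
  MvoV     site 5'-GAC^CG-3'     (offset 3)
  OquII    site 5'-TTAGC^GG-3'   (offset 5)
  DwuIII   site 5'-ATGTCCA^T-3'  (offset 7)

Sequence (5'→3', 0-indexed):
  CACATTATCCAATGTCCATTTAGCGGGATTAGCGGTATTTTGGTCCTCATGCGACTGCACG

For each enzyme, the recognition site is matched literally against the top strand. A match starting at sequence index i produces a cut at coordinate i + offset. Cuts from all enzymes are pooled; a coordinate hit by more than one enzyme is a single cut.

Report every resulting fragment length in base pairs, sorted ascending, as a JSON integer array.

Scan for sites:
  KluX (TATTTTG, off=3): starts [35] → cuts [38]
  UxaII (GACTGCAC, off=5): starts [52] → cuts [57]
  MvoV (GACCG, off=3): no sites
  OquII (TTAGCGG, off=5): starts [19, 28] → cuts [24, 33]
  DwuIII (ATGTCCAT, off=7): starts [11] → cuts [18]

Pooled cuts: [18, 24, 33, 38, 57]

Fragment lengths:
  18→24: 6 bp
  24→33: 9 bp
  33→38: 5 bp
  38→57: 19 bp
  57→18 (wrap): 61-57+18 = 22 bp

[5,6,9,19,22]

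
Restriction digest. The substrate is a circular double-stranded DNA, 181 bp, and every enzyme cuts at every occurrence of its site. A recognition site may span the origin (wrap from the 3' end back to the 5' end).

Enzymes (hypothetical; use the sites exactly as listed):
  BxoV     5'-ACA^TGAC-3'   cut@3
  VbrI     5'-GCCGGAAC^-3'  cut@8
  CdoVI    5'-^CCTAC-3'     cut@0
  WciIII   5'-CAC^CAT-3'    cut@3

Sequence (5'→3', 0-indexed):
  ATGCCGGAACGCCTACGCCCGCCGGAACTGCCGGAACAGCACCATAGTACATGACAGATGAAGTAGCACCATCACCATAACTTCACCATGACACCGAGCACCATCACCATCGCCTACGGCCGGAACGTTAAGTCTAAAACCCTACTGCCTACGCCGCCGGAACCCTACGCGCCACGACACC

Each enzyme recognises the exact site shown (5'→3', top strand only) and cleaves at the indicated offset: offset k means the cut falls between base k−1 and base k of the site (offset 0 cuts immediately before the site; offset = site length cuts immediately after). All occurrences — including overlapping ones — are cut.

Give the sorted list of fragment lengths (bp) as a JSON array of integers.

[1,5,5,6,6,7,9,9,11,11,14,14,15,16,17,17,18]

Per-enzyme occurrences:
  BxoV ACATGAC/3: at [48] ⇒ [51]
  VbrI GCCGGAAC/8: at [2, 20, 29, 118, 155] ⇒ [10, 28, 37, 126, 163]
  CdoVI CCTAC/0: at [11, 112, 140, 147, 163] ⇒ [11, 112, 140, 147, 163]
  WciIII CACCAT/3: at [39, 66, 72, 83, 98, 104, 177] ⇒ [42, 69, 75, 86, 101, 107, 180]

Pooled cuts: [10, 11, 28, 37, 42, 51, 69, 75, 86, 101, 107, 112, 126, 140, 147, 163, 180]

Fragment lengths:
  10→11: 1 bp
  11→28: 17 bp
  28→37: 9 bp
  37→42: 5 bp
  42→51: 9 bp
  51→69: 18 bp
  69→75: 6 bp
  75→86: 11 bp
  86→101: 15 bp
  101→107: 6 bp
  107→112: 5 bp
  112→126: 14 bp
  126→140: 14 bp
  140→147: 7 bp
  147→163: 16 bp
  163→180: 17 bp
  180→10 (wrap): 181-180+10 = 11 bp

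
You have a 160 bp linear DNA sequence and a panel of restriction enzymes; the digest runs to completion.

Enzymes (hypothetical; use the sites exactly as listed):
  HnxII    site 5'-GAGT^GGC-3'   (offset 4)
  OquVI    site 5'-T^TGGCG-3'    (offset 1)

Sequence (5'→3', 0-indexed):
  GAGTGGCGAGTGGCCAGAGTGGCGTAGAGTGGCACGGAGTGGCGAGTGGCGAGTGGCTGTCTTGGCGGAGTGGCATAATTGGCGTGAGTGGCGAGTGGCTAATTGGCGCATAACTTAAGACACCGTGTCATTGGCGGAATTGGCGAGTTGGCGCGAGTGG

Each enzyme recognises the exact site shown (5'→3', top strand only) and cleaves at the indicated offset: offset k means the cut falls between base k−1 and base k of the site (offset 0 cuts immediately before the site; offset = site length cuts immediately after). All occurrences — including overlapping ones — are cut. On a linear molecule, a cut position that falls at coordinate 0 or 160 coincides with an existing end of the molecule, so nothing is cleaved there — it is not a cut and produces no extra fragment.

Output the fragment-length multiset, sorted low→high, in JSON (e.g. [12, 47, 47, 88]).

Site scan:
  HnxII (GAGTGGC, off=4): starts [0, 7, 16, 26, 36, 43, 50, 67, 85, 92] → cuts [4, 11, 20, 30, 40, 47, 54, 71, 89, 96]
  OquVI (TTGGCG, off=1): starts [61, 78, 102, 130, 139, 147] → cuts [62, 79, 103, 131, 140, 148]

All cut coordinates (distinct, sorted): [4, 11, 20, 30, 40, 47, 54, 62, 71, 79, 89, 96, 103, 131, 140, 148]

Fragment lengths:
  [0,4): 4 bp
  [4,11): 7 bp
  [11,20): 9 bp
  [20,30): 10 bp
  [30,40): 10 bp
  [40,47): 7 bp
  [47,54): 7 bp
  [54,62): 8 bp
  [62,71): 9 bp
  [71,79): 8 bp
  [79,89): 10 bp
  [89,96): 7 bp
  [96,103): 7 bp
  [103,131): 28 bp
  [131,140): 9 bp
  [140,148): 8 bp
  [148,160): 12 bp

[4,7,7,7,7,7,8,8,8,9,9,9,10,10,10,12,28]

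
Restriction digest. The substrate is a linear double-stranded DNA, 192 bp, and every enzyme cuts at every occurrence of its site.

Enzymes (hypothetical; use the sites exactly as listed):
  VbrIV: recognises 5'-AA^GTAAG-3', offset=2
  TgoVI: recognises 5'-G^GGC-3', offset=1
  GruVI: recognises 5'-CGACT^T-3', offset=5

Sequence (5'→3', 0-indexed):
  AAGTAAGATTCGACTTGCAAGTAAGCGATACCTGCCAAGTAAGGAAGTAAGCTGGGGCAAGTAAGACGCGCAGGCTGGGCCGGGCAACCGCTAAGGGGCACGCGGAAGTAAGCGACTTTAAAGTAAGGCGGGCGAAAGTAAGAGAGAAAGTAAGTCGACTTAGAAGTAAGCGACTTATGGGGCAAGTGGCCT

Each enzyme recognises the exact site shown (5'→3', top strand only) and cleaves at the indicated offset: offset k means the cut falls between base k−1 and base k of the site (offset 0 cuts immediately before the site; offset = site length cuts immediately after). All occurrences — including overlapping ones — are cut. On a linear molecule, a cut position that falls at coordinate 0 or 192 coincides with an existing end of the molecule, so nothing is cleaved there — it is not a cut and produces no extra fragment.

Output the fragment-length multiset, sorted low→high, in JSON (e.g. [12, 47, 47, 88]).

Scan for sites:
  VbrIV (AAGTAAG, off=2): starts [0, 18, 36, 44, 58, 105, 120, 135, 147, 163] → cuts [2, 20, 38, 46, 60, 107, 122, 137, 149, 165]
  TgoVI (GGGC, off=1): starts [54, 76, 81, 95, 129, 179] → cuts [55, 77, 82, 96, 130, 180]
  GruVI (CGACTT, off=5): starts [10, 112, 155, 170] → cuts [15, 117, 160, 175]

All cut coordinates (distinct, sorted): [2, 15, 20, 38, 46, 55, 60, 77, 82, 96, 107, 117, 122, 130, 137, 149, 160, 165, 175, 180]

Fragments:
  [0,2): 2 bp
  [2,15): 13 bp
  [15,20): 5 bp
  [20,38): 18 bp
  [38,46): 8 bp
  [46,55): 9 bp
  [55,60): 5 bp
  [60,77): 17 bp
  [77,82): 5 bp
  [82,96): 14 bp
  [96,107): 11 bp
  [107,117): 10 bp
  [117,122): 5 bp
  [122,130): 8 bp
  [130,137): 7 bp
  [137,149): 12 bp
  [149,160): 11 bp
  [160,165): 5 bp
  [165,175): 10 bp
  [175,180): 5 bp
  [180,192): 12 bp

[2,5,5,5,5,5,5,7,8,8,9,10,10,11,11,12,12,13,14,17,18]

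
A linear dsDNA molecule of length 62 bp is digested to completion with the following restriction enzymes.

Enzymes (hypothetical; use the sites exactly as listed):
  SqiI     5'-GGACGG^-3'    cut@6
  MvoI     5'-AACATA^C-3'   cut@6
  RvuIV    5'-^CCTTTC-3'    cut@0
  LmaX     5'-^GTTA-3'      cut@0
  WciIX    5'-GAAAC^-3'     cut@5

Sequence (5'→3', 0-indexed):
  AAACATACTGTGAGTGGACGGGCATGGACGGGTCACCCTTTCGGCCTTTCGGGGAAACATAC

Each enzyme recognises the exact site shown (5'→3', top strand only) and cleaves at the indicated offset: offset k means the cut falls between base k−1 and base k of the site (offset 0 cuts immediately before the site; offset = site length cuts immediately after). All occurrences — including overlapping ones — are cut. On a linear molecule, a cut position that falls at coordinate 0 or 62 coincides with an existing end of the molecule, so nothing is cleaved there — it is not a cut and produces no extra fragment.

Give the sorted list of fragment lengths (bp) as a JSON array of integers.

Scan for sites:
  SqiI GGACGG/6: at [15, 25] ⇒ [21, 31]
  MvoI AACATAC/6: at [1, 55] ⇒ [7, 61]
  RvuIV CCTTTC/0: at [36, 44] ⇒ [36, 44]
  LmaX (GTTA, off=0): no sites
  WciIX GAAAC/5: at [53] ⇒ [58]

All cut coordinates (distinct, sorted): [7, 21, 31, 36, 44, 58, 61]

Fragment lengths:
  [0,7): 7 bp
  [7,21): 14 bp
  [21,31): 10 bp
  [31,36): 5 bp
  [36,44): 8 bp
  [44,58): 14 bp
  [58,61): 3 bp
  [61,62): 1 bp

[1,3,5,7,8,10,14,14]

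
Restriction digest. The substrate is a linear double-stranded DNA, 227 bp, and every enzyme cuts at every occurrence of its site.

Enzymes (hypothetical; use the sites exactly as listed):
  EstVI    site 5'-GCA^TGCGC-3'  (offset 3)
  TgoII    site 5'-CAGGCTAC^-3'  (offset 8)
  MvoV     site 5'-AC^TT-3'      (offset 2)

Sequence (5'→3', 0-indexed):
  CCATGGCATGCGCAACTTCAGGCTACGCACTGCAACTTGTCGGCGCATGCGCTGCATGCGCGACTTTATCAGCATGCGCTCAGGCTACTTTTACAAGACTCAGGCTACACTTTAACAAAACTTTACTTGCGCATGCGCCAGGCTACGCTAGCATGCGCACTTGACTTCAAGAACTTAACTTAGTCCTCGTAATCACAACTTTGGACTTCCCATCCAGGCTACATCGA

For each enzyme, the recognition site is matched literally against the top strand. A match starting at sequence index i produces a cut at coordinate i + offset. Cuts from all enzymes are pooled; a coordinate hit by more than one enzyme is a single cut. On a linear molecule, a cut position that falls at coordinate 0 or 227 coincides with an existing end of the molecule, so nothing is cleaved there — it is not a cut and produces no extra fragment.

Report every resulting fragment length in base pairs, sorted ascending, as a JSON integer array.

[2,5,5,5,5,7,7,7,7,8,8,8,9,9,10,10,10,11,11,13,14,16,20,20]

Site scan:
  EstVI GCATGCGC/3: at [5, 44, 53, 71, 130, 150] ⇒ [8, 47, 56, 74, 133, 153]
  TgoII CAGGCTAC/8: at [18, 80, 100, 138, 214] ⇒ [26, 88, 108, 146, 222]
  MvoV ACTT/2: at [14, 34, 62, 86, 108, 119, 124, 158, 163, 172, 177, 197, 204] ⇒ [16, 36, 64, 88, 110, 121, 126, 160, 165, 174, 179, 199, 206]

Pooled cuts: [8, 16, 26, 36, 47, 56, 64, 74, 88, 108, 110, 121, 126, 133, 146, 153, 160, 165, 174, 179, 199, 206, 222]

Fragment lengths:
  [0,8): 8 bp
  [8,16): 8 bp
  [16,26): 10 bp
  [26,36): 10 bp
  [36,47): 11 bp
  [47,56): 9 bp
  [56,64): 8 bp
  [64,74): 10 bp
  [74,88): 14 bp
  [88,108): 20 bp
  [108,110): 2 bp
  [110,121): 11 bp
  [121,126): 5 bp
  [126,133): 7 bp
  [133,146): 13 bp
  [146,153): 7 bp
  [153,160): 7 bp
  [160,165): 5 bp
  [165,174): 9 bp
  [174,179): 5 bp
  [179,199): 20 bp
  [199,206): 7 bp
  [206,222): 16 bp
  [222,227): 5 bp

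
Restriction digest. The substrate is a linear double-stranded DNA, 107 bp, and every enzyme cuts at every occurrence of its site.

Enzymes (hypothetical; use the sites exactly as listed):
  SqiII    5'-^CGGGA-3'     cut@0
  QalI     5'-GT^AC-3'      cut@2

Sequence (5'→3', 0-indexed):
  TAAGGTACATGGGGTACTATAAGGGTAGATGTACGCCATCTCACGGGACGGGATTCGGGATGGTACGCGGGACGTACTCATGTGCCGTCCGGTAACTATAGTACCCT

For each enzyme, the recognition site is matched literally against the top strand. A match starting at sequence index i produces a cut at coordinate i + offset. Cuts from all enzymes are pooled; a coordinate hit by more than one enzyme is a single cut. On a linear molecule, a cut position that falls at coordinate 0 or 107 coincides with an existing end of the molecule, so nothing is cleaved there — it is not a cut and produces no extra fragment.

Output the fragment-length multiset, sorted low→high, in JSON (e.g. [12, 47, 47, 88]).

[3,5,5,6,7,8,9,9,11,17,27]

Per-enzyme occurrences:
  SqiII CGGGA/0: at [43, 48, 55, 67] ⇒ [43, 48, 55, 67]
  QalI GTAC/2: at [4, 13, 30, 62, 73, 100] ⇒ [6, 15, 32, 64, 75, 102]

All cut coordinates (distinct, sorted): [6, 15, 32, 43, 48, 55, 64, 67, 75, 102]

Fragments:
  [0,6): 6 bp
  [6,15): 9 bp
  [15,32): 17 bp
  [32,43): 11 bp
  [43,48): 5 bp
  [48,55): 7 bp
  [55,64): 9 bp
  [64,67): 3 bp
  [67,75): 8 bp
  [75,102): 27 bp
  [102,107): 5 bp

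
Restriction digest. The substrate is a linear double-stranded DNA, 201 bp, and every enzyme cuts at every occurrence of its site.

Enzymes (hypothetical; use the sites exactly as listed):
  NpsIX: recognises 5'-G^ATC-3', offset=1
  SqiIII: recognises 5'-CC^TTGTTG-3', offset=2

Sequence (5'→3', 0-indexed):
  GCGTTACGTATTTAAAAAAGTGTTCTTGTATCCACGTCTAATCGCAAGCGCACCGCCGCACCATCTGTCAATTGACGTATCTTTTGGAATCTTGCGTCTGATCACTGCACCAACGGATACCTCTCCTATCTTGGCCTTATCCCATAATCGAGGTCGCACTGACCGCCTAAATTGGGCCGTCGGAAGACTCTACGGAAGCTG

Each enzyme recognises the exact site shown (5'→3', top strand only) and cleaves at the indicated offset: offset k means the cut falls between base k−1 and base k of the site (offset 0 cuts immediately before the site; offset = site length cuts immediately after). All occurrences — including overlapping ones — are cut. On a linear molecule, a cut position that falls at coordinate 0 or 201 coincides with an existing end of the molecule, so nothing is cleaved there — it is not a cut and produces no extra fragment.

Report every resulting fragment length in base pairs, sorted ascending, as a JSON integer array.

[100,101]

Per-enzyme occurrences:
  NpsIX GATC/1: at [99] ⇒ [100]
  SqiIII (CCTTGTTG, off=2): no sites

Pooled cuts: [100]

Fragments:
  [0,100): 100 bp
  [100,201): 101 bp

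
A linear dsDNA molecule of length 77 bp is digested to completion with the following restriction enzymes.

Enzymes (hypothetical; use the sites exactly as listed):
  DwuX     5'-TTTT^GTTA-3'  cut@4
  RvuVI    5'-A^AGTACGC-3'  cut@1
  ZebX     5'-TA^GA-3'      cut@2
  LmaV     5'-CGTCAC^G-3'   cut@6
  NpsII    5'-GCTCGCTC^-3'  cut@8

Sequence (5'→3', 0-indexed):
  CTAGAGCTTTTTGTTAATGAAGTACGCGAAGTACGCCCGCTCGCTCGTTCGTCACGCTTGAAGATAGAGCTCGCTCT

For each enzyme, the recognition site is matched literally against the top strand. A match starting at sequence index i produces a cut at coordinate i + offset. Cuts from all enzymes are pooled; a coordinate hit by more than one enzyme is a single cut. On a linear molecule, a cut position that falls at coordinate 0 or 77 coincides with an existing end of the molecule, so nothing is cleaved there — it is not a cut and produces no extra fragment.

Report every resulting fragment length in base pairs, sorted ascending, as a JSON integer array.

[1,3,8,9,9,9,10,11,17]

Scan for sites:
  DwuX TTTTGTTA/4: at [8] ⇒ [12]
  RvuVI AAGTACGC/1: at [19, 28] ⇒ [20, 29]
  ZebX TAGA/2: at [1, 64] ⇒ [3, 66]
  LmaV CGTCACG/6: at [49] ⇒ [55]
  NpsII GCTCGCTC/8: at [38, 68] ⇒ [46, 76]

All cut coordinates (distinct, sorted): [3, 12, 20, 29, 46, 55, 66, 76]

Fragments:
  [0,3): 3 bp
  [3,12): 9 bp
  [12,20): 8 bp
  [20,29): 9 bp
  [29,46): 17 bp
  [46,55): 9 bp
  [55,66): 11 bp
  [66,76): 10 bp
  [76,77): 1 bp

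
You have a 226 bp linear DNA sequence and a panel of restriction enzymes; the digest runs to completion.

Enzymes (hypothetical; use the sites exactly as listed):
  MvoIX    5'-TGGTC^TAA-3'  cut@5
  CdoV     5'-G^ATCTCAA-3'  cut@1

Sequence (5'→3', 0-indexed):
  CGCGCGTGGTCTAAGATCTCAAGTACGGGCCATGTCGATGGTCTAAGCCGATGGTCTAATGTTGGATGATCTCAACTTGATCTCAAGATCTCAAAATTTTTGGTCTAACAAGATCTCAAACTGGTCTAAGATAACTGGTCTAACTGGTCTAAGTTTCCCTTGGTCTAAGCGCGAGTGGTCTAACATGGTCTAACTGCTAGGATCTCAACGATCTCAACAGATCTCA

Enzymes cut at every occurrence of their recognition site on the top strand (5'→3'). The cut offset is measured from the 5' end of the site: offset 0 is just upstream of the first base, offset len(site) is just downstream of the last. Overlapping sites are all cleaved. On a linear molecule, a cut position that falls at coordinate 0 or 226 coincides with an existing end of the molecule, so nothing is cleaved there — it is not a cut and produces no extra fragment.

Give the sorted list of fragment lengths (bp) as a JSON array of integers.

[4,7,8,9,9,10,11,11,11,12,13,14,14,15,16,16,18,28]

Site scan:
  MvoIX (TGGTCTAA, off=5): starts [6, 38, 51, 100, 121, 135, 144, 160, 175, 185] → cuts [11, 43, 56, 105, 126, 140, 149, 165, 180, 190]
  CdoV (GATCTCAA, off=1): starts [14, 67, 78, 86, 111, 200, 209] → cuts [15, 68, 79, 87, 112, 201, 210]

All cut coordinates (distinct, sorted): [11, 15, 43, 56, 68, 79, 87, 105, 112, 126, 140, 149, 165, 180, 190, 201, 210]

Fragment lengths:
  [0,11): 11 bp
  [11,15): 4 bp
  [15,43): 28 bp
  [43,56): 13 bp
  [56,68): 12 bp
  [68,79): 11 bp
  [79,87): 8 bp
  [87,105): 18 bp
  [105,112): 7 bp
  [112,126): 14 bp
  [126,140): 14 bp
  [140,149): 9 bp
  [149,165): 16 bp
  [165,180): 15 bp
  [180,190): 10 bp
  [190,201): 11 bp
  [201,210): 9 bp
  [210,226): 16 bp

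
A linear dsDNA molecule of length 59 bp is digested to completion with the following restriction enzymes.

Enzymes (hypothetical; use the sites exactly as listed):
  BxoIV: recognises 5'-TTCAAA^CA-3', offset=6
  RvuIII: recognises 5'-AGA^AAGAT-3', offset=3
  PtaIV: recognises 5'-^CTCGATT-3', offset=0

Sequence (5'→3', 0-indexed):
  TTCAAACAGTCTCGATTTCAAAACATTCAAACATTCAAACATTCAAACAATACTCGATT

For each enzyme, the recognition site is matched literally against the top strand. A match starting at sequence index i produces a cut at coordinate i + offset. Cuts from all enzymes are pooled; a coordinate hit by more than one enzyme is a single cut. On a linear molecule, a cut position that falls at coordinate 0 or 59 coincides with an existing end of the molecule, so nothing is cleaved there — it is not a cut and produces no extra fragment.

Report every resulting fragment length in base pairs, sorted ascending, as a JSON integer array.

[4,5,6,7,8,8,21]

Scan for sites:
  BxoIV TTCAAACA/6: at [0, 25, 33, 41] ⇒ [6, 31, 39, 47]
  RvuIII (AGAAAGAT, off=3): no sites
  PtaIV CTCGATT/0: at [10, 52] ⇒ [10, 52]

All cut coordinates (distinct, sorted): [6, 10, 31, 39, 47, 52]

Fragment lengths:
  [0,6): 6 bp
  [6,10): 4 bp
  [10,31): 21 bp
  [31,39): 8 bp
  [39,47): 8 bp
  [47,52): 5 bp
  [52,59): 7 bp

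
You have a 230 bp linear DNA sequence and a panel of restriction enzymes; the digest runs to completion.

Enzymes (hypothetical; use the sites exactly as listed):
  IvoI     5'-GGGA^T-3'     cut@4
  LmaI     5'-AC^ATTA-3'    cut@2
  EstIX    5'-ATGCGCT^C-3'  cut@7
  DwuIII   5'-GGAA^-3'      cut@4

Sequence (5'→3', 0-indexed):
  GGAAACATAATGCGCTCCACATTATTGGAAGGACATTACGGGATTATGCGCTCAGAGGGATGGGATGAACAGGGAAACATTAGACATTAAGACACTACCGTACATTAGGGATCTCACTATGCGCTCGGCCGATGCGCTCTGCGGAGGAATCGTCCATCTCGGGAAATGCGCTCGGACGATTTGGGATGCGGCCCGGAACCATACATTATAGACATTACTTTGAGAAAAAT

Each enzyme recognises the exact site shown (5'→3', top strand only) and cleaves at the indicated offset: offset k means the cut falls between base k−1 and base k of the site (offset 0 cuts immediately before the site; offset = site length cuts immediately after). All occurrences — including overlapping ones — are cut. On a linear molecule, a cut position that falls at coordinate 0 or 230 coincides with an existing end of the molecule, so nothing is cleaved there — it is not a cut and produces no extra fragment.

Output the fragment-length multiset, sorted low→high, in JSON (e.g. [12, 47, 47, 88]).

Site scan:
  IvoI GGGAT/4: at [39, 56, 61, 107, 182] ⇒ [43, 60, 65, 111, 186]
  LmaI ACATTA/2: at [18, 32, 76, 83, 101, 202, 211] ⇒ [20, 34, 78, 85, 103, 204, 213]
  EstIX ATGCGCTC/7: at [9, 45, 118, 131, 165] ⇒ [16, 52, 125, 138, 172]
  DwuIII GGAA/4: at [0, 26, 72, 145, 161, 194] ⇒ [4, 30, 76, 149, 165, 198]

All cut coordinates (distinct, sorted): [4, 16, 20, 30, 34, 43, 52, 60, 65, 76, 78, 85, 103, 111, 125, 138, 149, 165, 172, 186, 198, 204, 213]

Fragments:
  [0,4): 4 bp
  [4,16): 12 bp
  [16,20): 4 bp
  [20,30): 10 bp
  [30,34): 4 bp
  [34,43): 9 bp
  [43,52): 9 bp
  [52,60): 8 bp
  [60,65): 5 bp
  [65,76): 11 bp
  [76,78): 2 bp
  [78,85): 7 bp
  [85,103): 18 bp
  [103,111): 8 bp
  [111,125): 14 bp
  [125,138): 13 bp
  [138,149): 11 bp
  [149,165): 16 bp
  [165,172): 7 bp
  [172,186): 14 bp
  [186,198): 12 bp
  [198,204): 6 bp
  [204,213): 9 bp
  [213,230): 17 bp

[2,4,4,4,5,6,7,7,8,8,9,9,9,10,11,11,12,12,13,14,14,16,17,18]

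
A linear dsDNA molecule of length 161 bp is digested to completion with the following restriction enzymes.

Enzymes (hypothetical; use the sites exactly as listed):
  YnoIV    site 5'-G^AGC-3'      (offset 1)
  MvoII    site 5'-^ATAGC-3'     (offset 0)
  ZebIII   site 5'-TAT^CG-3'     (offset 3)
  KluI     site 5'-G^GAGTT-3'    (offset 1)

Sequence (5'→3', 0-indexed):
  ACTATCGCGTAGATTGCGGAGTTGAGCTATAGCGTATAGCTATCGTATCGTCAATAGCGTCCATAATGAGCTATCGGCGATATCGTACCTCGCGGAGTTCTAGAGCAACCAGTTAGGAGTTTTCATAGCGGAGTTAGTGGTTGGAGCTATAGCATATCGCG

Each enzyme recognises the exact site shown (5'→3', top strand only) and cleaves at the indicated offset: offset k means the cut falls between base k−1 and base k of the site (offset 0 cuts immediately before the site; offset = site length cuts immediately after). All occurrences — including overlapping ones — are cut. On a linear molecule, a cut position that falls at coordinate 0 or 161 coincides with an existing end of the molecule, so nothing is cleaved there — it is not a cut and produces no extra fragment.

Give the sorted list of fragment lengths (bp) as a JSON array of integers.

[4,4,4,5,5,5,6,6,6,7,8,8,9,9,9,11,13,13,14,15]

Site scan:
  YnoIV GAGC/1: at [23, 67, 102, 143] ⇒ [24, 68, 103, 144]
  MvoII ATAGC/0: at [28, 35, 53, 124, 148] ⇒ [28, 35, 53, 124, 148]
  ZebIII TATCG/3: at [2, 40, 45, 71, 80, 154] ⇒ [5, 43, 48, 74, 83, 157]
  KluI GGAGTT/1: at [17, 93, 115, 129] ⇒ [18, 94, 116, 130]

All cut coordinates (distinct, sorted): [5, 18, 24, 28, 35, 43, 48, 53, 68, 74, 83, 94, 103, 116, 124, 130, 144, 148, 157]

Fragments:
  [0,5): 5 bp
  [5,18): 13 bp
  [18,24): 6 bp
  [24,28): 4 bp
  [28,35): 7 bp
  [35,43): 8 bp
  [43,48): 5 bp
  [48,53): 5 bp
  [53,68): 15 bp
  [68,74): 6 bp
  [74,83): 9 bp
  [83,94): 11 bp
  [94,103): 9 bp
  [103,116): 13 bp
  [116,124): 8 bp
  [124,130): 6 bp
  [130,144): 14 bp
  [144,148): 4 bp
  [148,157): 9 bp
  [157,161): 4 bp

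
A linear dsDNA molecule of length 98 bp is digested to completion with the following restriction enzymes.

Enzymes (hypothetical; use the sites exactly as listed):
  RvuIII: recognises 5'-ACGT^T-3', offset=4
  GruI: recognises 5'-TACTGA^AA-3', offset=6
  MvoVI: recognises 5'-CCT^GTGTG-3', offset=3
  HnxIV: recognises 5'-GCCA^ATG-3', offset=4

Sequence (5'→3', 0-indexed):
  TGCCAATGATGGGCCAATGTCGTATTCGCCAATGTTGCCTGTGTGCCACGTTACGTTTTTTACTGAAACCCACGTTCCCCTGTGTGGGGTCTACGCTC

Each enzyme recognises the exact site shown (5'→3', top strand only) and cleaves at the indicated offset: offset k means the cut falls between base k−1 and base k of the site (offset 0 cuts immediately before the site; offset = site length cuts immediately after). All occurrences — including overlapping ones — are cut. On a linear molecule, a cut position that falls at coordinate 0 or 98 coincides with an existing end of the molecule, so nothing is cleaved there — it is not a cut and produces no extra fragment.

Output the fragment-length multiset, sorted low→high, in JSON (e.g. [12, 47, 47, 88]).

Scan for sites:
  RvuIII (ACGTT, off=4): starts [47, 52, 71] → cuts [51, 56, 75]
  GruI (TACTGAAA, off=6): starts [60] → cuts [66]
  MvoVI (CCTGTGTG, off=3): starts [37, 78] → cuts [40, 81]
  HnxIV (GCCAATG, off=4): starts [1, 12, 27] → cuts [5, 16, 31]

All cut coordinates (distinct, sorted): [5, 16, 31, 40, 51, 56, 66, 75, 81]

Fragments:
  [0,5): 5 bp
  [5,16): 11 bp
  [16,31): 15 bp
  [31,40): 9 bp
  [40,51): 11 bp
  [51,56): 5 bp
  [56,66): 10 bp
  [66,75): 9 bp
  [75,81): 6 bp
  [81,98): 17 bp

[5,5,6,9,9,10,11,11,15,17]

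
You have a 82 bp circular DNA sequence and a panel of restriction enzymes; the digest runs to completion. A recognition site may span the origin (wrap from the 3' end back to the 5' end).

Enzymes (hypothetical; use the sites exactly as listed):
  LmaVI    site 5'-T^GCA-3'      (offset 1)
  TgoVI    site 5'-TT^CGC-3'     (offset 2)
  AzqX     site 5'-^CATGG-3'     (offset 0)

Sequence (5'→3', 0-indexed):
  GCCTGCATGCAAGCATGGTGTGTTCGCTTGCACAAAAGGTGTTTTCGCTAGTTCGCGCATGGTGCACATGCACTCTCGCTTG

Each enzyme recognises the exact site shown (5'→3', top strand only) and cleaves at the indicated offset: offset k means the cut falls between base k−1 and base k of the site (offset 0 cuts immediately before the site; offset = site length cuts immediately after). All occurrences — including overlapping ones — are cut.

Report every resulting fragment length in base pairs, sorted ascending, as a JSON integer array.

[4,4,5,5,6,6,8,11,16,17]

Scan for sites:
  LmaVI (TGCA, off=1): starts [3, 7, 28, 62, 68] → cuts [4, 8, 29, 63, 69]
  TgoVI (TTCGC, off=2): starts [22, 43, 51] → cuts [24, 45, 53]
  AzqX (CATGG, off=0): starts [13, 57] → cuts [13, 57]

Pooled cuts: [4, 8, 13, 24, 29, 45, 53, 57, 63, 69]

Fragment lengths:
  4→8: 4 bp
  8→13: 5 bp
  13→24: 11 bp
  24→29: 5 bp
  29→45: 16 bp
  45→53: 8 bp
  53→57: 4 bp
  57→63: 6 bp
  63→69: 6 bp
  69→4 (wrap): 82-69+4 = 17 bp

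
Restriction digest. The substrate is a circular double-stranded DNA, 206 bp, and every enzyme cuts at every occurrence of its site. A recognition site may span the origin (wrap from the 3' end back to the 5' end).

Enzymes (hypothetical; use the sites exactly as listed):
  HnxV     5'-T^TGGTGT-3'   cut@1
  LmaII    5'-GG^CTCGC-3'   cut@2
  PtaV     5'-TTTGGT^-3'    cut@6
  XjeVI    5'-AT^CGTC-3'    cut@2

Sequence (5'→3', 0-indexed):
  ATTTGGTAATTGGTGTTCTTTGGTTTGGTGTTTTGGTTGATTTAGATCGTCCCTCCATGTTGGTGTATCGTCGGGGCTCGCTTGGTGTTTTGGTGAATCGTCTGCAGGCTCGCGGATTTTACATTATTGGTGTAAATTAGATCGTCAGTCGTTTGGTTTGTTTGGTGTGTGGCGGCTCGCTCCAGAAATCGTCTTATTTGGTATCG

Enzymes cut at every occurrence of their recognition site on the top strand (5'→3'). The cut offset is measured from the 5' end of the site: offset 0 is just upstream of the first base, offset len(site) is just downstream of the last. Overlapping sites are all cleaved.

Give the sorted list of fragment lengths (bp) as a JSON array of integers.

[1,3,4,4,4,5,6,8,8,8,9,10,10,11,12,13,13,14,14,15,15,19]

Scan for sites:
  HnxV TTGGTGT/1: at [9, 24, 59, 81, 126, 161] ⇒ [10, 25, 60, 82, 127, 162]
  LmaII GGCTCGC/2: at [74, 106, 173] ⇒ [76, 108, 175]
  PtaV TTTGGT/6: at [1, 18, 23, 31, 88, 151, 160, 196] ⇒ [7, 24, 29, 37, 94, 157, 166, 202]
  XjeVI ATCGTC/2: at [45, 66, 96, 140, 187] ⇒ [47, 68, 98, 142, 189]

All cut coordinates (distinct, sorted): [7, 10, 24, 25, 29, 37, 47, 60, 68, 76, 82, 94, 98, 108, 127, 142, 157, 162, 166, 175, 189, 202]

Fragments:
  7→10: 3 bp
  10→24: 14 bp
  24→25: 1 bp
  25→29: 4 bp
  29→37: 8 bp
  37→47: 10 bp
  47→60: 13 bp
  60→68: 8 bp
  68→76: 8 bp
  76→82: 6 bp
  82→94: 12 bp
  94→98: 4 bp
  98→108: 10 bp
  108→127: 19 bp
  127→142: 15 bp
  142→157: 15 bp
  157→162: 5 bp
  162→166: 4 bp
  166→175: 9 bp
  175→189: 14 bp
  189→202: 13 bp
  202→7 (wrap): 206-202+7 = 11 bp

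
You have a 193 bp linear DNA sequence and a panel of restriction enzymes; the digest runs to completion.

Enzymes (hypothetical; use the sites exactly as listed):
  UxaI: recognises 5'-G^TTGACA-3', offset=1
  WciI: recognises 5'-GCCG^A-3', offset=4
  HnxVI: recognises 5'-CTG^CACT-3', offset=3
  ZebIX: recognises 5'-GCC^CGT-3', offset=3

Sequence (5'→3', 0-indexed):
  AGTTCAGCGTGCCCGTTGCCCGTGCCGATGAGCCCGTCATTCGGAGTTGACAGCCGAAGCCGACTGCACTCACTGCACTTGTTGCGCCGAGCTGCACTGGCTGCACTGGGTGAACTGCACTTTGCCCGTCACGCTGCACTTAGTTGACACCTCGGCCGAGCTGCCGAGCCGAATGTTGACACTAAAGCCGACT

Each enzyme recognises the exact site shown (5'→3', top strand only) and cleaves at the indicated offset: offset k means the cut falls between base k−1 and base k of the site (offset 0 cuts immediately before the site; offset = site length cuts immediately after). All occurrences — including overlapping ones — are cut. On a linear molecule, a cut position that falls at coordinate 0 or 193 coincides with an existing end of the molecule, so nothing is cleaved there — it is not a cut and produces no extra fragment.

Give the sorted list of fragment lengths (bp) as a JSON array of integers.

Scan for sites:
  UxaI (GTTGACA, off=1): starts [45, 142, 174] → cuts [46, 143, 175]
  WciI (GCCGA, off=4): starts [23, 52, 58, 85, 154, 162, 167, 186] → cuts [27, 56, 62, 89, 158, 166, 171, 190]
  HnxVI (CTGCACT, off=3): starts [63, 72, 91, 100, 114, 133] → cuts [66, 75, 94, 103, 117, 136]
  ZebIX (GCCCGT, off=3): starts [10, 17, 31, 123] → cuts [13, 20, 34, 126]

All cut coordinates (distinct, sorted): [13, 20, 27, 34, 46, 56, 62, 66, 75, 89, 94, 103, 117, 126, 136, 143, 158, 166, 171, 175, 190]

Fragments:
  [0,13): 13 bp
  [13,20): 7 bp
  [20,27): 7 bp
  [27,34): 7 bp
  [34,46): 12 bp
  [46,56): 10 bp
  [56,62): 6 bp
  [62,66): 4 bp
  [66,75): 9 bp
  [75,89): 14 bp
  [89,94): 5 bp
  [94,103): 9 bp
  [103,117): 14 bp
  [117,126): 9 bp
  [126,136): 10 bp
  [136,143): 7 bp
  [143,158): 15 bp
  [158,166): 8 bp
  [166,171): 5 bp
  [171,175): 4 bp
  [175,190): 15 bp
  [190,193): 3 bp

[3,4,4,5,5,6,7,7,7,7,8,9,9,9,10,10,12,13,14,14,15,15]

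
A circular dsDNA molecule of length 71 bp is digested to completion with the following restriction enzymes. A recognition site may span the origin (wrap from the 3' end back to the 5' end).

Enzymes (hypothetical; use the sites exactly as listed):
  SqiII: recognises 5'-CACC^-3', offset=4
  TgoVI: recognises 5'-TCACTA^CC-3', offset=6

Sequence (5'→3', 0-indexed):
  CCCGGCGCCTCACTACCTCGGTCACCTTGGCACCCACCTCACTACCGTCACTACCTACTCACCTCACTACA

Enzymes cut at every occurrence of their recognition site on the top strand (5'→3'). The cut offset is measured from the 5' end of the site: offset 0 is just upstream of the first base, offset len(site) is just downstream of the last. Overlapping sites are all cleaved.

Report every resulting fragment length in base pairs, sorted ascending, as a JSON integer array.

Site scan:
  SqiII CACC/4: at [22, 30, 34, 59, 69] ⇒ [2, 26, 34, 38, 63]
  TgoVI TCACTACC/6: at [9, 38, 47] ⇒ [15, 44, 53]

Pooled cuts: [2, 15, 26, 34, 38, 44, 53, 63]

Fragments:
  2→15: 13 bp
  15→26: 11 bp
  26→34: 8 bp
  34→38: 4 bp
  38→44: 6 bp
  44→53: 9 bp
  53→63: 10 bp
  63→2 (wrap): 71-63+2 = 10 bp

[4,6,8,9,10,10,11,13]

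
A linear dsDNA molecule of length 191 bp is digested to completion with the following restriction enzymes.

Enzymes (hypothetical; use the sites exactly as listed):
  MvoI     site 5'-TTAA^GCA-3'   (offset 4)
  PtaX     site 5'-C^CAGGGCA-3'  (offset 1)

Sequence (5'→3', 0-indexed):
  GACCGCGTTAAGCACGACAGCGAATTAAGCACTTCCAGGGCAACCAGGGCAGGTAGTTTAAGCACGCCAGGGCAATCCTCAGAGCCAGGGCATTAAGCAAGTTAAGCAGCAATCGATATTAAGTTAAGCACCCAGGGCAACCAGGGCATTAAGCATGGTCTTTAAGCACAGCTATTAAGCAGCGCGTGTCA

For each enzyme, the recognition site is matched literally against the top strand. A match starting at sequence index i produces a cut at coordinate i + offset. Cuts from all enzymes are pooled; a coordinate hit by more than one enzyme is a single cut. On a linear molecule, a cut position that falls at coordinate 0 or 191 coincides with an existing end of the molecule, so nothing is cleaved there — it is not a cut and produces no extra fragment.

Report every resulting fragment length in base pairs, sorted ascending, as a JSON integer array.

[5,6,7,9,9,9,11,11,11,13,13,13,17,17,18,22]

Per-enzyme occurrences:
  MvoI (TTAAGCA, off=4): starts [7, 24, 57, 92, 101, 123, 148, 161, 174] → cuts [11, 28, 61, 96, 105, 127, 152, 165, 178]
  PtaX (CCAGGGCA, off=1): starts [34, 43, 66, 84, 131, 140] → cuts [35, 44, 67, 85, 132, 141]

All cut coordinates (distinct, sorted): [11, 28, 35, 44, 61, 67, 85, 96, 105, 127, 132, 141, 152, 165, 178]

Fragment lengths:
  [0,11): 11 bp
  [11,28): 17 bp
  [28,35): 7 bp
  [35,44): 9 bp
  [44,61): 17 bp
  [61,67): 6 bp
  [67,85): 18 bp
  [85,96): 11 bp
  [96,105): 9 bp
  [105,127): 22 bp
  [127,132): 5 bp
  [132,141): 9 bp
  [141,152): 11 bp
  [152,165): 13 bp
  [165,178): 13 bp
  [178,191): 13 bp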